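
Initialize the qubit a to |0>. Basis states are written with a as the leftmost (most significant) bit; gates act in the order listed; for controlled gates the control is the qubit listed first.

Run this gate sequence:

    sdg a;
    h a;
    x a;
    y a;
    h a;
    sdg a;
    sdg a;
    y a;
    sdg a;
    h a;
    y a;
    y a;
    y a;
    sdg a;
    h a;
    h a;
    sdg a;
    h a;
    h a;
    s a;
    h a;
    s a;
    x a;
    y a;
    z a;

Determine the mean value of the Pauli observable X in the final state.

In the final state, X has expectation 1.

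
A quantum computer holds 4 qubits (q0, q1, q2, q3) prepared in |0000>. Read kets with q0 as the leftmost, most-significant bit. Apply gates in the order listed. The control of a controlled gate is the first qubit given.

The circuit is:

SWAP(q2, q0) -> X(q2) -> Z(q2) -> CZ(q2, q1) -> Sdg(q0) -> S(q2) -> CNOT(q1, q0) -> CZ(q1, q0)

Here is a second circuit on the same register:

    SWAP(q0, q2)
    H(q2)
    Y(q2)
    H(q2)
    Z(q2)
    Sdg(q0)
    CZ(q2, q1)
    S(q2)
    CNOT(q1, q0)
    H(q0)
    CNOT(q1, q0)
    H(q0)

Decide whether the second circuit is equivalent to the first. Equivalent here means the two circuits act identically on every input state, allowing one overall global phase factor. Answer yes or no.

No, they are not equivalent — no single phase factor reconciles the two unitaries.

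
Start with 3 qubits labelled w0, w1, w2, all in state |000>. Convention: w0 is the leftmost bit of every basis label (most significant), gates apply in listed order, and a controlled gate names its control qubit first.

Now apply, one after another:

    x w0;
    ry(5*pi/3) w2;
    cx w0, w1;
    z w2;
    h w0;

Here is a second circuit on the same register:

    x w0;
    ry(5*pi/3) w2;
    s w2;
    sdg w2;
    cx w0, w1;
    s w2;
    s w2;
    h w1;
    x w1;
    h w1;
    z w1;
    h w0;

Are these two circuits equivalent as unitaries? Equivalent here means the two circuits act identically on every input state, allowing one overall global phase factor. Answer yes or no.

Yes, they are equivalent — the unitaries differ by at most a global phase.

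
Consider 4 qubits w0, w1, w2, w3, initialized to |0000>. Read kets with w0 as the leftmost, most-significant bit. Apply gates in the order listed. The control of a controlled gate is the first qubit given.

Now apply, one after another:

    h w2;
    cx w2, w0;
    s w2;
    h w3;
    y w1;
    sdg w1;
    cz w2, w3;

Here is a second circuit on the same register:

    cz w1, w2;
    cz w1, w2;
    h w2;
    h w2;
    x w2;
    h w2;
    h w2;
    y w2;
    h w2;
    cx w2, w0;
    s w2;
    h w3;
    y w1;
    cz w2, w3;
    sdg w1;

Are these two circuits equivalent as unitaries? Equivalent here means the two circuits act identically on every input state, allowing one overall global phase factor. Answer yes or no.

No: there is an input state on which the two circuits produce genuinely different outputs (not merely differing by a phase).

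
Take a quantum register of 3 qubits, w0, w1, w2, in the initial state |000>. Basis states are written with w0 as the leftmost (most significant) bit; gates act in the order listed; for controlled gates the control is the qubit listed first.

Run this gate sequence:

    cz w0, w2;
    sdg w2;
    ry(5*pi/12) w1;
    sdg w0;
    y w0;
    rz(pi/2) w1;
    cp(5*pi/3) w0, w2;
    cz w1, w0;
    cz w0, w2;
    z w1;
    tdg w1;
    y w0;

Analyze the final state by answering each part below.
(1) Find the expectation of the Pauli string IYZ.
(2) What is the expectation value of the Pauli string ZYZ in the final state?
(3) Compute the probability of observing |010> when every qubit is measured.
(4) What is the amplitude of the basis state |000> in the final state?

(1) The observable IYZ averages to 1/4 + sqrt(3)/4.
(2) The observable ZYZ averages to 1/4 + sqrt(3)/4.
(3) A full measurement returns |010> with probability -sqrt(6)/8 + sqrt(2)/8 + 1/2.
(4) The final state's coefficient on |000> equals (-sqrt(sqrt(2) + 2)/4 - sqrt(6 - 3*sqrt(2))/4)*exp(3*I*pi/4).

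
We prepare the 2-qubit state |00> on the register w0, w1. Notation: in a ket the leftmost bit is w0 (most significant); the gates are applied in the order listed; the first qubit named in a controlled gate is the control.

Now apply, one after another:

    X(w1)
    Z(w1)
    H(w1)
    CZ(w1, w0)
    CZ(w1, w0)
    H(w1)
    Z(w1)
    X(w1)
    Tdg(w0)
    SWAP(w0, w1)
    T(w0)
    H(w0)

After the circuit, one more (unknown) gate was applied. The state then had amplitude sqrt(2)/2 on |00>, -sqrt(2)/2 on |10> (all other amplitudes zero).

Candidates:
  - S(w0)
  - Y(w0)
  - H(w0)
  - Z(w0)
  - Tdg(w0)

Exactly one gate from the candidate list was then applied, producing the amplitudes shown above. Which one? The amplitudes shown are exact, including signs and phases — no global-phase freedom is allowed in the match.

It was Z(w0) that produced the state shown. Key observation: the block from step 1 through step 8 cancels to the identity and can be dropped.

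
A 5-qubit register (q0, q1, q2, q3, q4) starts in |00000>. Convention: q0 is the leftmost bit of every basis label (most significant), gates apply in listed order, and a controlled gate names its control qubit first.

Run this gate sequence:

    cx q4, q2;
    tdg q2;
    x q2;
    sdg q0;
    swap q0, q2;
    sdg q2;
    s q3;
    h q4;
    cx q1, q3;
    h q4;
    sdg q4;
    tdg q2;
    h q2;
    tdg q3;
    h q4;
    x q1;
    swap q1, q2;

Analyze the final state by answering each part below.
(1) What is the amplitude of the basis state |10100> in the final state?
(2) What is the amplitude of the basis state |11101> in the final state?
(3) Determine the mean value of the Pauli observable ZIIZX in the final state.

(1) The amplitude on |10100> is 1/2.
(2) The final state's coefficient on |11101> equals 1/2.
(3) The expectation value of ZIIZX is -1.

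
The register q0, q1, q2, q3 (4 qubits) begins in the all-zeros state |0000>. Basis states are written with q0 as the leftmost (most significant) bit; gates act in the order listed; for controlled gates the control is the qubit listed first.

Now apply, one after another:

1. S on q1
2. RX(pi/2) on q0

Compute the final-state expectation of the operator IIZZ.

The expectation value of IIZZ is 1.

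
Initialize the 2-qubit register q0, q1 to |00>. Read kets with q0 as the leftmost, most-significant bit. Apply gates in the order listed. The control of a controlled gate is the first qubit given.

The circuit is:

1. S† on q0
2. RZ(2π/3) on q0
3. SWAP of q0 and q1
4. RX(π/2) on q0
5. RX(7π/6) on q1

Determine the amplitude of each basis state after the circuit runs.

The resulting statevector has amplitude (-1 + sqrt(3))*exp(2*I*pi/3)/4 on |00>, (-sqrt(3) - 1)*exp(I*pi/6)/4 on |01>, (-1 + sqrt(3))*exp(I*pi/6)/4 on |10>, (1 + sqrt(3))*exp(2*I*pi/3)/4 on |11>.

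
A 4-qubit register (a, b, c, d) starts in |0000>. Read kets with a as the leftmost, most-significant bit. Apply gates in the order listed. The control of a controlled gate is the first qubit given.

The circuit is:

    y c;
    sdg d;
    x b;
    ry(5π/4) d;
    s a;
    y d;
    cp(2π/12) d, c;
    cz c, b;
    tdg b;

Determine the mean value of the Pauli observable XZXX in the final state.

The expectation value of XZXX is 0.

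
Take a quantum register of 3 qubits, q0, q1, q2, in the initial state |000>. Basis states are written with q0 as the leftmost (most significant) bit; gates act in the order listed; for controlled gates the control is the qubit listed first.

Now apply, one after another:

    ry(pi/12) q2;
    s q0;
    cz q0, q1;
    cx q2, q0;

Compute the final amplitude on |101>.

The final state's coefficient on |101> equals -sqrt(6 - 3*sqrt(2))/4 + sqrt(sqrt(2) + 2)/4.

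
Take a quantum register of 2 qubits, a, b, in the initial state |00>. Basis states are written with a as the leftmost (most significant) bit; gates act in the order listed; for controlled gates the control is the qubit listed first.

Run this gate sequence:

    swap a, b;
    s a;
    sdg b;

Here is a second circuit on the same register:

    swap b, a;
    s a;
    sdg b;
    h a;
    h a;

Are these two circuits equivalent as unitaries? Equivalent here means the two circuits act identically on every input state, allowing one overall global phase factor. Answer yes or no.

Yes, they are equivalent — the unitaries differ by at most a global phase.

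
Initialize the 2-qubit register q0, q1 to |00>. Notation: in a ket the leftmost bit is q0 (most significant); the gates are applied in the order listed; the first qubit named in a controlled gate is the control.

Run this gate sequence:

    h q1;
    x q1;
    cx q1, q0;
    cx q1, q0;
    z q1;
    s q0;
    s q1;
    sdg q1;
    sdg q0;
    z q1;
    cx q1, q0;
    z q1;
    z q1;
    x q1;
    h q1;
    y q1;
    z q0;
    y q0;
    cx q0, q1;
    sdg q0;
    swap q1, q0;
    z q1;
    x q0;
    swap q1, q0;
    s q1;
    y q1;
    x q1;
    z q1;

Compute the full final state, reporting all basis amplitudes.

After the circuit, the state carries amplitude -I/2 on |00>, -1/2 on |01>, 1/2 on |10>, I/2 on |11>. Key observation: the block from step 4 through step 11 cancels to the identity and can be dropped.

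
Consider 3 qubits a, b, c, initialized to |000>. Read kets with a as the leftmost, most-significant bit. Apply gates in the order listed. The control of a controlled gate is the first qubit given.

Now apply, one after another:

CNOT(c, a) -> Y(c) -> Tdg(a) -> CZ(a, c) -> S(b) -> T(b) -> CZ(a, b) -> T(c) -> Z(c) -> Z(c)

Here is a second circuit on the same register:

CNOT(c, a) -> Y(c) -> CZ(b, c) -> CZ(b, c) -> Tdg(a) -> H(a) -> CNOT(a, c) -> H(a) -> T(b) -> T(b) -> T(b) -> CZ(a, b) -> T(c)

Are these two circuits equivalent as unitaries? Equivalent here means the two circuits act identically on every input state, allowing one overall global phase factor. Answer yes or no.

No — the two circuits implement different unitaries, even allowing a global phase.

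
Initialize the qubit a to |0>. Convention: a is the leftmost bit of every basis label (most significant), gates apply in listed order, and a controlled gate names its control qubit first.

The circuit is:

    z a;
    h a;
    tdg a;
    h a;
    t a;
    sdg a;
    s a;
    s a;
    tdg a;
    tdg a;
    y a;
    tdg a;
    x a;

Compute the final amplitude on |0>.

The amplitude on |0> is 1/2 + exp(I*pi/4)/2.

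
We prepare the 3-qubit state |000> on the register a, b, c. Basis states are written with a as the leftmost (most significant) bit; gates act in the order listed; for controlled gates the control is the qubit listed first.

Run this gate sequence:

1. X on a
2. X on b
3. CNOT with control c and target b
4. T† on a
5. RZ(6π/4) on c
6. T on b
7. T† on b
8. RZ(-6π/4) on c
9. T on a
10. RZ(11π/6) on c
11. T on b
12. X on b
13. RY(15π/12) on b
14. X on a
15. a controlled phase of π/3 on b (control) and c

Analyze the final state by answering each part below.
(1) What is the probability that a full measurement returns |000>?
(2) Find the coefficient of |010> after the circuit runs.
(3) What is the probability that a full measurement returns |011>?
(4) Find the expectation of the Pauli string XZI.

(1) A full measurement returns |000> with probability 1/2 - sqrt(2)/4.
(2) The final state's coefficient on |010> equals -sqrt(sqrt(2) + 2)*exp(I*pi/3)/2.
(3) Outcome |011> occurs with probability 0.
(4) The expectation value of XZI is 0.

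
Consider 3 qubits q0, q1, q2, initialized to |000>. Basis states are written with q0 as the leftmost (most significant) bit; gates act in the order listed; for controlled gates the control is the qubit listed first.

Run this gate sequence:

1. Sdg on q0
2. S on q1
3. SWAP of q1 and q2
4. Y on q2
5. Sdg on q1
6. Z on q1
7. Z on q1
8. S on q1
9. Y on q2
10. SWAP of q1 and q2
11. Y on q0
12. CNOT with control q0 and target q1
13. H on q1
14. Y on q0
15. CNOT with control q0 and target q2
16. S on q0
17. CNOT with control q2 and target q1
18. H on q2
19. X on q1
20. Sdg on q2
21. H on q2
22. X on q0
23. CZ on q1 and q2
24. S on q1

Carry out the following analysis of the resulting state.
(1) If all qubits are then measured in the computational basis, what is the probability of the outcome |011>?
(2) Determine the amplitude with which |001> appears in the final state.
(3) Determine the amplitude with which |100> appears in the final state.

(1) The probability of measuring |011> is 0. Key observation: gates 3-10 undo each other exactly, leaving only the rest of the circuit to track.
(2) |001> carries amplitude 0 in the final state.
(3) The amplitude on |100> is sqrt(2)*(-1 + I)/4.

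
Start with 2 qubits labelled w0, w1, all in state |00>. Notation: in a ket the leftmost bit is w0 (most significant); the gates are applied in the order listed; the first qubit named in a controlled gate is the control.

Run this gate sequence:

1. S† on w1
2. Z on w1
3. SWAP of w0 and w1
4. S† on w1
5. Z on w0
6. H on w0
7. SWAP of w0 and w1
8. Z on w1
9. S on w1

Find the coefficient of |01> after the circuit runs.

The amplitude on |01> is -sqrt(2)*I/2.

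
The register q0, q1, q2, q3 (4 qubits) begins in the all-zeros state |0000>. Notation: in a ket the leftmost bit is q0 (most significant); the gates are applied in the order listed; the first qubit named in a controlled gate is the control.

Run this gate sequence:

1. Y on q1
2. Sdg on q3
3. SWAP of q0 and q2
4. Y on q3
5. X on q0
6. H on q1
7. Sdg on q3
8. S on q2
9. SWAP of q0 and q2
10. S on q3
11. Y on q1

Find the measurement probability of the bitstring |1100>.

Outcome |1100> occurs with probability 0.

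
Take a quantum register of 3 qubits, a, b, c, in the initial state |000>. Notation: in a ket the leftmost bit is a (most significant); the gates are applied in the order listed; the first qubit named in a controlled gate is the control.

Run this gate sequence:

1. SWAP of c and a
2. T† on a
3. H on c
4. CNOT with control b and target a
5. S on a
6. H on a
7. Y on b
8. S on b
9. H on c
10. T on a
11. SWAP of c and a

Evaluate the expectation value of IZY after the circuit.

The expectation value of IZY is -sqrt(2)/2.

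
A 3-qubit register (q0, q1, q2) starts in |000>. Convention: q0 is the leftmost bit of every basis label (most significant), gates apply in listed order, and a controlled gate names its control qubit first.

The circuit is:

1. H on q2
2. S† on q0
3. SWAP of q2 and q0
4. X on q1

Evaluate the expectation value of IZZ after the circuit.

The observable IZZ averages to -1.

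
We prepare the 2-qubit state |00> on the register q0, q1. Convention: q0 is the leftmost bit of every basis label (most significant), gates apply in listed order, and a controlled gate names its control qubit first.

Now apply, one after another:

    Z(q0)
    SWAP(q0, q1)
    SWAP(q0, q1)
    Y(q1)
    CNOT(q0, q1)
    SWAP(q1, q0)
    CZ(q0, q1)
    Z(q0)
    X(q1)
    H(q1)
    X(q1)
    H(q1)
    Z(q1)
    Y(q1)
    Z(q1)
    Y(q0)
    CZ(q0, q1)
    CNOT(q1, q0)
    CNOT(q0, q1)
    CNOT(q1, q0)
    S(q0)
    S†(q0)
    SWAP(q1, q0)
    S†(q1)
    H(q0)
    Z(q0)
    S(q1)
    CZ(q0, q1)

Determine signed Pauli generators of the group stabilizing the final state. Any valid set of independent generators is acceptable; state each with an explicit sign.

One valid set of independent stabilizer generators is -XI, +IZ (any independent generating set of the same group is equally correct).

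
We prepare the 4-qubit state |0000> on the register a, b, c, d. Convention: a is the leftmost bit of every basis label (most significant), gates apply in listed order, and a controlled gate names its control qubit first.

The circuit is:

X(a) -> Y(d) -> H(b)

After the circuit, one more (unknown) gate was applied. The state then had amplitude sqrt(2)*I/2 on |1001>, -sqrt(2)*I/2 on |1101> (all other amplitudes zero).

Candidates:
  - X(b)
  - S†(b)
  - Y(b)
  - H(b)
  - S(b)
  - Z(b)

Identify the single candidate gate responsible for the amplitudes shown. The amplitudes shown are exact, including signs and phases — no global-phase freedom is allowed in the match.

It was Z(b) that produced the state shown.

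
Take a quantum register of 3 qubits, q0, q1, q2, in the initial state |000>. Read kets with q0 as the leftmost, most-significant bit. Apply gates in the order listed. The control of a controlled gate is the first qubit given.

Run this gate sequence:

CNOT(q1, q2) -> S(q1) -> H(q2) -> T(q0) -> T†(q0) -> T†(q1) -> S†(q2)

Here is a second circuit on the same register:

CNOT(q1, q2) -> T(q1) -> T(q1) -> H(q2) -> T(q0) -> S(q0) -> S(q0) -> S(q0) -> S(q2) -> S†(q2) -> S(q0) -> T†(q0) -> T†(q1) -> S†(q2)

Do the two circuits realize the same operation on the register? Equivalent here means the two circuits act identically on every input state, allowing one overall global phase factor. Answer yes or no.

Yes — the two circuits implement the same unitary up to a global phase.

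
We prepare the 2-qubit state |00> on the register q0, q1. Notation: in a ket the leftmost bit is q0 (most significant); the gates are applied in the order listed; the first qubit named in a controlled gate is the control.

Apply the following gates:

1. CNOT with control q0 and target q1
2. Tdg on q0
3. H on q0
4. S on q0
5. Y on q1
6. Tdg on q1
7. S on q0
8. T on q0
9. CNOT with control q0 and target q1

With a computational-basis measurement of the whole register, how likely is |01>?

Outcome |01> occurs with probability 1/2.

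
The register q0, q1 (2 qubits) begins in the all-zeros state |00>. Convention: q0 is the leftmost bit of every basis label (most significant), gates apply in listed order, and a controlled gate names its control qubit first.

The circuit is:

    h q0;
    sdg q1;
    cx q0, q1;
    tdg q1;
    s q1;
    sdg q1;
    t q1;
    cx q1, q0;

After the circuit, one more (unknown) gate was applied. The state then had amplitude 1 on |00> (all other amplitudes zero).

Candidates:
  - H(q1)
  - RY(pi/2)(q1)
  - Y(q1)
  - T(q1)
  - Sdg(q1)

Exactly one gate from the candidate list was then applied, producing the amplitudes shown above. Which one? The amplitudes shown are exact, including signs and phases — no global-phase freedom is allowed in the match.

The unique candidate consistent with the amplitudes is H(q1). Key observation: gates 4-7 undo each other exactly, leaving only the rest of the circuit to track.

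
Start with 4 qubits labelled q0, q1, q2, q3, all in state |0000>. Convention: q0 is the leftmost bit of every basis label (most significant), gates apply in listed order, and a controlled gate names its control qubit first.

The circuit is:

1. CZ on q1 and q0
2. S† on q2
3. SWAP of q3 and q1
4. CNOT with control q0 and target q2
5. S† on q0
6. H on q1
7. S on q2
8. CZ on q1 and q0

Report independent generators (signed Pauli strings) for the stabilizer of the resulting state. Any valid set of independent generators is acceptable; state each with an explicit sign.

One valid set of independent stabilizer generators is +IXII, +ZIII, +IIZI, +IIIZ (any independent generating set of the same group is equally correct).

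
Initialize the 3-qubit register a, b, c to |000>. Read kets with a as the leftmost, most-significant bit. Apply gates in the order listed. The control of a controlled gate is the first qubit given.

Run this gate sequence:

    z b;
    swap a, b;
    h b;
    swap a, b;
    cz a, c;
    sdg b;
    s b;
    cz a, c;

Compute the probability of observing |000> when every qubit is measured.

Outcome |000> occurs with probability 1/2. Key observation: steps 5-8 multiply out to the identity, so the circuit reduces to the remaining gates.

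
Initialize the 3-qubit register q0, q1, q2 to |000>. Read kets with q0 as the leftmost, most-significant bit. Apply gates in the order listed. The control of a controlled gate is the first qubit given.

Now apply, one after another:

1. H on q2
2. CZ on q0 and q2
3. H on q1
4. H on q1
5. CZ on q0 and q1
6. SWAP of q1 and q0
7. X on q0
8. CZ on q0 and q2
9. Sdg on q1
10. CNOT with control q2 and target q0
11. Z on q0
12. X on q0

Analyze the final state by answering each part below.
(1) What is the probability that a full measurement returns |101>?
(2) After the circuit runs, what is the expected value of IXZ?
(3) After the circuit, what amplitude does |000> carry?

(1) Outcome |101> occurs with probability 1/2. Key observation: steps 3-4 multiply out to the identity, so the circuit reduces to the remaining gates.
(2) The expectation value of IXZ is 0.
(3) |000> carries amplitude -sqrt(2)/2 in the final state.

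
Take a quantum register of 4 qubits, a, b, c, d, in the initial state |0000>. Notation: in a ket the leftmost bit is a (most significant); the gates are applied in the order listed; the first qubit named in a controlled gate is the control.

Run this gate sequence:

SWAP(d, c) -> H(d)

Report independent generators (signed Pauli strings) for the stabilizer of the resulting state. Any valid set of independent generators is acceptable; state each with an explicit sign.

The final state is stabilized by the group generated by +IIIX, +ZIII, +IZII, +IIZI; other independent generating sets are equally valid.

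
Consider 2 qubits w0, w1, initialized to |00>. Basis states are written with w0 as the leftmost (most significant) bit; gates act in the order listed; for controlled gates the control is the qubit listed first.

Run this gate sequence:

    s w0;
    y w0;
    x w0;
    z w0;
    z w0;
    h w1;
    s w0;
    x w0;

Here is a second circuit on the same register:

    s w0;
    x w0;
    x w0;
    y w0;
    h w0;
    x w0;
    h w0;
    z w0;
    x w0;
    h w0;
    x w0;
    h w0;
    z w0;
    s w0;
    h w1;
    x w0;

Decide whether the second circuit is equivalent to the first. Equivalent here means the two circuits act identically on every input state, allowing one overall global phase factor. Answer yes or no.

Yes — the two circuits implement the same unitary up to a global phase.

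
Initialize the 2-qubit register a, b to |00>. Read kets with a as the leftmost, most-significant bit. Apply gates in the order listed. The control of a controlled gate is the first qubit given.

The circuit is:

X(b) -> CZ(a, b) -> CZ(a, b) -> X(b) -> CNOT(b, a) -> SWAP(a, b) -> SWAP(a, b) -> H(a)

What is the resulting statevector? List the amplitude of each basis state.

The final amplitudes are sqrt(2)/2 on |00>, 0 on |01>, sqrt(2)/2 on |10>, 0 on |11>.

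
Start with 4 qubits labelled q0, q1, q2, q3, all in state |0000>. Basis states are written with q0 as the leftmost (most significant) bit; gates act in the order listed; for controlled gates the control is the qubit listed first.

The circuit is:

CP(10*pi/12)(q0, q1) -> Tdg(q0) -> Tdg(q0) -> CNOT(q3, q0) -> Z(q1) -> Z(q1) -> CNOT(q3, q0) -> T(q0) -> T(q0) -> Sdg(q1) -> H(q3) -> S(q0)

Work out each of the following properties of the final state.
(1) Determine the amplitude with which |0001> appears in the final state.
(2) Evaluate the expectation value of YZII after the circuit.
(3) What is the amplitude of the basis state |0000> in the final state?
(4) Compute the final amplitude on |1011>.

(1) |0001> carries amplitude sqrt(2)/2 in the final state.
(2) The expectation value of YZII is 0.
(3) The final state's coefficient on |0000> equals sqrt(2)/2.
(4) The amplitude on |1011> is 0.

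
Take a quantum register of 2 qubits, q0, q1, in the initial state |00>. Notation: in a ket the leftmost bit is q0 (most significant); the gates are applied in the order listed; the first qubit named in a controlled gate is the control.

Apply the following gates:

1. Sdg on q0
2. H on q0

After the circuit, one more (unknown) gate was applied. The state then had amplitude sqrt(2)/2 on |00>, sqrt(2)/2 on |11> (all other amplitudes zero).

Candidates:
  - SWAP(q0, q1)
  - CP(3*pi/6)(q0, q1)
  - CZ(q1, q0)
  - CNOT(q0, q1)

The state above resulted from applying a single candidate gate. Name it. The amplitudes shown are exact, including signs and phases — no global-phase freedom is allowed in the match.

The applied gate was CNOT(q0, q1).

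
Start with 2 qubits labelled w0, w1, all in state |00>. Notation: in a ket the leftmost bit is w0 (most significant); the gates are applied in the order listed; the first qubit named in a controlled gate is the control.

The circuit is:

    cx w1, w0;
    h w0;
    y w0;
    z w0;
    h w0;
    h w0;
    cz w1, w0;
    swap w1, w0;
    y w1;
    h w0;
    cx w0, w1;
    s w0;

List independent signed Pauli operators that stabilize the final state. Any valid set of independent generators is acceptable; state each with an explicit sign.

The stabilizer group can be generated by -YI, -IX, among other valid generating sets.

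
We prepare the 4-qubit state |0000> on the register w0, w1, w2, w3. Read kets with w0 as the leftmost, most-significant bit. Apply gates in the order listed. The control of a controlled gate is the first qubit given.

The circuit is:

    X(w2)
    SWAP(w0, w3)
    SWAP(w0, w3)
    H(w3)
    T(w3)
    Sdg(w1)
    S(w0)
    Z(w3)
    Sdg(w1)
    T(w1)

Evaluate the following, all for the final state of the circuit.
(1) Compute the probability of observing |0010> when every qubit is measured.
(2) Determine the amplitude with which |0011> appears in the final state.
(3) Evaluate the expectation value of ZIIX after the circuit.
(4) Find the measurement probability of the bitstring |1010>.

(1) A full measurement returns |0010> with probability 1/2. Key observation: gates 2-3 undo each other exactly, leaving only the rest of the circuit to track.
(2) The amplitude on |0011> is -sqrt(2)*exp(I*pi/4)/2.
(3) The expectation value of ZIIX is -sqrt(2)/2.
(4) Outcome |1010> occurs with probability 0.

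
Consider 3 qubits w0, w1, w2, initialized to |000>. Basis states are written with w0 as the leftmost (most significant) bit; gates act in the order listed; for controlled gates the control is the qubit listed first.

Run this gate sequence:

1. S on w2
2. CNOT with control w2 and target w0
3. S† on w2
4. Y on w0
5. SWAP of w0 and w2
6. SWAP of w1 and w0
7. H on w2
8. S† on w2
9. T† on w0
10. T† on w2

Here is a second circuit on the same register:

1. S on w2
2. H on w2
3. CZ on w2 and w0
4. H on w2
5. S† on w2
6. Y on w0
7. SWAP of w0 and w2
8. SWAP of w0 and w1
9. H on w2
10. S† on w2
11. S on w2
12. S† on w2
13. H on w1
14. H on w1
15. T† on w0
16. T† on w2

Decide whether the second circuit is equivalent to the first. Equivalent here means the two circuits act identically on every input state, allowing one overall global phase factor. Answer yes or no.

No, they are not equivalent — no single phase factor reconciles the two unitaries.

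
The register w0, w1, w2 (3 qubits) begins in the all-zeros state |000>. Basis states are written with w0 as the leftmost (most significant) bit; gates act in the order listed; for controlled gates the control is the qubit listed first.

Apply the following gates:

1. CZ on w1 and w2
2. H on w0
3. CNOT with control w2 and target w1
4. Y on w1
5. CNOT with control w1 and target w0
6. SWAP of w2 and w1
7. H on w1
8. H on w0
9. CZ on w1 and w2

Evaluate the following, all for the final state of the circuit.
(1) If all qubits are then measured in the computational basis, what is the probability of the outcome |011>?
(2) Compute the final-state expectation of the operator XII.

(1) Outcome |011> occurs with probability 1/2.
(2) The observable XII averages to 0.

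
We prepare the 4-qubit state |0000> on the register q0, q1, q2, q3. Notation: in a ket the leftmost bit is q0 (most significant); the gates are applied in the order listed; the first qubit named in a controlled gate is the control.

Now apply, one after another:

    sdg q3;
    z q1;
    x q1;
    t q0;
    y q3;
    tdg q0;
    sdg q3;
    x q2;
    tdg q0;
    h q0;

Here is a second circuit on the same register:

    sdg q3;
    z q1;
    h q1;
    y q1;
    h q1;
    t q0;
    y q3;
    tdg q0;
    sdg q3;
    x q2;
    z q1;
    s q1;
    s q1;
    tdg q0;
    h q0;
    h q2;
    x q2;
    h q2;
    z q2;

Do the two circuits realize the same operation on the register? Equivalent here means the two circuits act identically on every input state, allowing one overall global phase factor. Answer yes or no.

No: there is an input state on which the two circuits produce genuinely different outputs (not merely differing by a phase).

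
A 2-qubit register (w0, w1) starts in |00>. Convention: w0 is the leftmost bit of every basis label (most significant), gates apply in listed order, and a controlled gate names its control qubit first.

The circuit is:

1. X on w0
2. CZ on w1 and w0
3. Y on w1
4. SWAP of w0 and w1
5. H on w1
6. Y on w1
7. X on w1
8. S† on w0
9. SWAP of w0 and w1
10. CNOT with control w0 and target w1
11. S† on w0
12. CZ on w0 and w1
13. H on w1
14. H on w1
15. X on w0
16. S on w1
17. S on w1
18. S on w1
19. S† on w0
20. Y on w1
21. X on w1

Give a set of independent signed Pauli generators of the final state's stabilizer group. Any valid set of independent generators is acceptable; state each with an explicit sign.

The stabilizer group can be generated by +XY, +ZZ, among other valid generating sets.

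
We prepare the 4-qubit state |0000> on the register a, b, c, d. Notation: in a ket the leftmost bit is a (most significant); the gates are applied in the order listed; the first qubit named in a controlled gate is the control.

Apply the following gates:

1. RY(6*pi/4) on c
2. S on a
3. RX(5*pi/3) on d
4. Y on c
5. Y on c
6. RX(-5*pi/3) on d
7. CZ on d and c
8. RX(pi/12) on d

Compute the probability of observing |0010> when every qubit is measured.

Outcome |0010> occurs with probability sqrt(2)/16 + sqrt(6)/16 + 1/4. Key observation: steps 3-6 multiply out to the identity, so the circuit reduces to the remaining gates.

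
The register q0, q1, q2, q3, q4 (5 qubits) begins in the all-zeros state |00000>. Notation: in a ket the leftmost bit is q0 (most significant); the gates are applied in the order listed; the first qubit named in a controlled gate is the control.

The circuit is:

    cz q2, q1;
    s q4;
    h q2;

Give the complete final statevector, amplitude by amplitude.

The resulting statevector has amplitude sqrt(2)/2 on |00000>, sqrt(2)/2 on |00100>, and 0 on every other basis state.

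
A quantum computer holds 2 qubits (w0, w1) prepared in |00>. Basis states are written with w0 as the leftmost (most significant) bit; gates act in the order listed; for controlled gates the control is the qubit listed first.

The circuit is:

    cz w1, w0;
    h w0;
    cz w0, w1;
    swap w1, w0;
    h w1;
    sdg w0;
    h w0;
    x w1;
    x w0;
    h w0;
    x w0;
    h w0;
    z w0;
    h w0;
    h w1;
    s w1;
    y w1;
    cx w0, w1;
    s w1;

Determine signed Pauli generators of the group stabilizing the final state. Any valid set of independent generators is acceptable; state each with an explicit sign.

The stabilizer group can be generated by +IX, +ZI, among other valid generating sets. Key observation: the block from step 10 through step 13 cancels to the identity and can be dropped.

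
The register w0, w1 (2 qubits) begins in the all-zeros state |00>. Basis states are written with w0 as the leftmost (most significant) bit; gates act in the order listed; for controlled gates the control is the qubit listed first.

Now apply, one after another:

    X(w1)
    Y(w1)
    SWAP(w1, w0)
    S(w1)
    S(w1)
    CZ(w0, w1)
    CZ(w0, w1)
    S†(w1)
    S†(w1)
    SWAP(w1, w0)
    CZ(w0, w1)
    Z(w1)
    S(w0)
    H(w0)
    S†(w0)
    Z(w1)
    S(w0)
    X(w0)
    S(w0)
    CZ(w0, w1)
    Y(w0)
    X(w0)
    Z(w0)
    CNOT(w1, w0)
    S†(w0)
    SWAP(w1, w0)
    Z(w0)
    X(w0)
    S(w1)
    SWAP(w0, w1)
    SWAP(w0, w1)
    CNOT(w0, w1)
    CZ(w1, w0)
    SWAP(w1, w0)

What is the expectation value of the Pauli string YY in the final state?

The observable YY averages to 0.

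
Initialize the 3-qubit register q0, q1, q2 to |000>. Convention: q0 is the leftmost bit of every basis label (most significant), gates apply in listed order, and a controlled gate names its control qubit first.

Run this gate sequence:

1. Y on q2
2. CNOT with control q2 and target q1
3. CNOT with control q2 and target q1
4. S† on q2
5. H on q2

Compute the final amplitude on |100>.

The final state's coefficient on |100> equals 0. Key observation: steps 2-3 multiply out to the identity, so the circuit reduces to the remaining gates.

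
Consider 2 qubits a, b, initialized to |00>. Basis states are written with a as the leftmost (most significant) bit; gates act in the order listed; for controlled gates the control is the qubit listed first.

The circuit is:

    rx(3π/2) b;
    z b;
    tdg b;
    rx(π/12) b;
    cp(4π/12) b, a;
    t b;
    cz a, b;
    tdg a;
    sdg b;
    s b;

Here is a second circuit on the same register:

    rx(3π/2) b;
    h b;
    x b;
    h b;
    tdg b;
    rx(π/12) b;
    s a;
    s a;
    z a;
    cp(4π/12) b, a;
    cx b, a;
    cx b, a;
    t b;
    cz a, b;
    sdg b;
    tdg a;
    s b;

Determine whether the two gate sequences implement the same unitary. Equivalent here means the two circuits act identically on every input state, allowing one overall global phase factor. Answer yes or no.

Yes: on every input state the two circuits agree up to one overall phase factor.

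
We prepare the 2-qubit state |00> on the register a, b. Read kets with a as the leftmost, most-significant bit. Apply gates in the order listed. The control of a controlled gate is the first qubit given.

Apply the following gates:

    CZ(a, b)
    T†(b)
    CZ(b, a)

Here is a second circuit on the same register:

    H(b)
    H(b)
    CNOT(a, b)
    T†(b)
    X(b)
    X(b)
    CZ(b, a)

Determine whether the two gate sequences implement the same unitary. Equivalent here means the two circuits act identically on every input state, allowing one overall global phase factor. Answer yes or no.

No — the two circuits implement different unitaries, even allowing a global phase.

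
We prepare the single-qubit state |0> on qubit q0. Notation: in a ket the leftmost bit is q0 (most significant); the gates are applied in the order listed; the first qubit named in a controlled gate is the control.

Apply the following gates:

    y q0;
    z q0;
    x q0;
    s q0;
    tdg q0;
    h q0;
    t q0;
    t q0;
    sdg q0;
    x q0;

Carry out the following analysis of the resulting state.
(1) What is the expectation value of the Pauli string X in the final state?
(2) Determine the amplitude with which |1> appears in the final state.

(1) The observable X averages to 1.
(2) The final state's coefficient on |1> equals -sqrt(2)*I/2.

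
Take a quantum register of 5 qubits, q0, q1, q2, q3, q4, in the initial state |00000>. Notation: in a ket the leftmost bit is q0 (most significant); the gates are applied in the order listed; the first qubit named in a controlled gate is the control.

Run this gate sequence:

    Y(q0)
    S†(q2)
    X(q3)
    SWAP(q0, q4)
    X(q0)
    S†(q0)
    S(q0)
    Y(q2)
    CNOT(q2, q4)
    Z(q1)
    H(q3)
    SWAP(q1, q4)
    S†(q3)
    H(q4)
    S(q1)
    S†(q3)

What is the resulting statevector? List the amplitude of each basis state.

The resulting statevector has amplitude -1/2 on |10100>, -1/2 on |10101>, -1/2 on |10110>, -1/2 on |10111>, and 0 on every other basis state.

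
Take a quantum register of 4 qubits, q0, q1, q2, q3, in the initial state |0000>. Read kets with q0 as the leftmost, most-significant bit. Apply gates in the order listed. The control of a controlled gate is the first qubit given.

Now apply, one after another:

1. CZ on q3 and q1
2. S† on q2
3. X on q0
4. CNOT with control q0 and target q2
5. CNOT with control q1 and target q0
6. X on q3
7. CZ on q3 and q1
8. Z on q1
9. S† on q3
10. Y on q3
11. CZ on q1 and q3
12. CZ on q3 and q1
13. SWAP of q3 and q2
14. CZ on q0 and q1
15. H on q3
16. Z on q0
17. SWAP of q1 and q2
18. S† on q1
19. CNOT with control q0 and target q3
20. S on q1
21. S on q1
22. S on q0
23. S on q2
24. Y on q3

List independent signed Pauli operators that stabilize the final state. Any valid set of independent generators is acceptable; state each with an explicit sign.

The stabilizer group can be generated by +IIIX, -ZIII, +IZII, +IIZI, among other valid generating sets.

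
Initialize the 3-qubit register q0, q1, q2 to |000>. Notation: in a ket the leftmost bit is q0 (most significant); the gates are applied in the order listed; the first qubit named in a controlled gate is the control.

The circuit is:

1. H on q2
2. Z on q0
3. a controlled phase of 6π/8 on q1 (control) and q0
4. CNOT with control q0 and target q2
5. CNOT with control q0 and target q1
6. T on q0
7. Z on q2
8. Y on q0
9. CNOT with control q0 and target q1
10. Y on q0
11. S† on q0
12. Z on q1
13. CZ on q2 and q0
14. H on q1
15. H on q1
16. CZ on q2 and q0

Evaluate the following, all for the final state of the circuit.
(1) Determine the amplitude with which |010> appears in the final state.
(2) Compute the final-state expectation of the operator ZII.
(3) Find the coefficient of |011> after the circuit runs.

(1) |010> carries amplitude -sqrt(2)/2 in the final state. Key observation: gates 13-16 undo each other exactly, leaving only the rest of the circuit to track.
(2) The expectation value of ZII is 1.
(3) The amplitude on |011> is sqrt(2)/2.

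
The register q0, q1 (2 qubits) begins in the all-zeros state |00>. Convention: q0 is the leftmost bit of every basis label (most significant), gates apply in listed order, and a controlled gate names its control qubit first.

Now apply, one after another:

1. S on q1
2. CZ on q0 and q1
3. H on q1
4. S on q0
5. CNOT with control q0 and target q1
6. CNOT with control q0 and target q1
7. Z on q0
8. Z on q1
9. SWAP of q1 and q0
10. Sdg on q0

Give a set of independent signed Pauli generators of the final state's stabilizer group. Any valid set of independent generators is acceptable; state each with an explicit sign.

One valid set of independent stabilizer generators is +YI, +IZ (any independent generating set of the same group is equally correct). Key observation: steps 5-6 multiply out to the identity, so the circuit reduces to the remaining gates.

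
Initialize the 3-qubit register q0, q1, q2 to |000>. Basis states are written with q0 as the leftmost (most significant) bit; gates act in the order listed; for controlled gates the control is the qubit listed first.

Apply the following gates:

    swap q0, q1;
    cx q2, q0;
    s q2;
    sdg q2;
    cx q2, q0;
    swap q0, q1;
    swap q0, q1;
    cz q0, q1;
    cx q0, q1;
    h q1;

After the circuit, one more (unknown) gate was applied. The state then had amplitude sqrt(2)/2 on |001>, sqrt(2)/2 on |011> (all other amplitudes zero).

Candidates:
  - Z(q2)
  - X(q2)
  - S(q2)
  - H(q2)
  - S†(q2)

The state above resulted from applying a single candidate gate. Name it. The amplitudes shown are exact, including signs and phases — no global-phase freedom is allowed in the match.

The unique candidate consistent with the amplitudes is X(q2).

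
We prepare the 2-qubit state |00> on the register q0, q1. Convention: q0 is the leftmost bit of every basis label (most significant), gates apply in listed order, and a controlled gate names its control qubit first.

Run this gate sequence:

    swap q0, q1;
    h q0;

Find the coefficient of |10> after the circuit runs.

|10> carries amplitude sqrt(2)/2 in the final state.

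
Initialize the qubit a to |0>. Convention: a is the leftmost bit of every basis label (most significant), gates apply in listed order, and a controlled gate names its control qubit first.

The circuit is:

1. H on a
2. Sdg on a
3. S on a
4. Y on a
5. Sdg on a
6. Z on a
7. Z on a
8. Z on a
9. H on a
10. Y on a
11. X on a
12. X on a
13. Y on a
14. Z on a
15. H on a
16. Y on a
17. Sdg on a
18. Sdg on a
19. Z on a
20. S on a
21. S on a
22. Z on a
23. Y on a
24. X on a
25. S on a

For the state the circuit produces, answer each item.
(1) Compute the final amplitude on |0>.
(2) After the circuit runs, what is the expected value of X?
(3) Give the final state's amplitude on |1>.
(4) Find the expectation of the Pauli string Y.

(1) The amplitude on |0> is -sqrt(2)*I/2. Key observation: steps 11-12 multiply out to the identity, so the circuit reduces to the remaining gates.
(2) In the final state, X has expectation 1.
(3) |1> carries amplitude -sqrt(2)*I/2 in the final state.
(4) The observable Y averages to 0.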